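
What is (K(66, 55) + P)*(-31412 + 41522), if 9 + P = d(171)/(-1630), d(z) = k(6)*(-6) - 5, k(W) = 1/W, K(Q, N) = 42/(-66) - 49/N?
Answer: -190763568/1793 ≈ -1.0639e+5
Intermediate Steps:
K(Q, N) = -7/11 - 49/N (K(Q, N) = 42*(-1/66) - 49/N = -7/11 - 49/N)
d(z) = -6 (d(z) = -6/6 - 5 = (⅙)*(-6) - 5 = -1 - 5 = -6)
P = -7332/815 (P = -9 - 6/(-1630) = -9 - 6*(-1/1630) = -9 + 3/815 = -7332/815 ≈ -8.9963)
(K(66, 55) + P)*(-31412 + 41522) = ((-7/11 - 49/55) - 7332/815)*(-31412 + 41522) = ((-7/11 - 49*1/55) - 7332/815)*10110 = ((-7/11 - 49/55) - 7332/815)*10110 = (-84/55 - 7332/815)*10110 = -94344/8965*10110 = -190763568/1793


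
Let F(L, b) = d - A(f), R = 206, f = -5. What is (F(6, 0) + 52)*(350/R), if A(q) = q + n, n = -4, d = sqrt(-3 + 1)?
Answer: 10675/103 + 175*I*sqrt(2)/103 ≈ 103.64 + 2.4028*I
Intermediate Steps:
d = I*sqrt(2) (d = sqrt(-2) = I*sqrt(2) ≈ 1.4142*I)
A(q) = -4 + q (A(q) = q - 4 = -4 + q)
F(L, b) = 9 + I*sqrt(2) (F(L, b) = I*sqrt(2) - (-4 - 5) = I*sqrt(2) - 1*(-9) = I*sqrt(2) + 9 = 9 + I*sqrt(2))
(F(6, 0) + 52)*(350/R) = ((9 + I*sqrt(2)) + 52)*(350/206) = (61 + I*sqrt(2))*(350*(1/206)) = (61 + I*sqrt(2))*(175/103) = 10675/103 + 175*I*sqrt(2)/103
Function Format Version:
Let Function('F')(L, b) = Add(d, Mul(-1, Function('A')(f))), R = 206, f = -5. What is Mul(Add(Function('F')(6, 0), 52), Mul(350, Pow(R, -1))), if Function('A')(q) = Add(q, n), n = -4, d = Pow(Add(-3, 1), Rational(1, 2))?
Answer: Add(Rational(10675, 103), Mul(Rational(175, 103), I, Pow(2, Rational(1, 2)))) ≈ Add(103.64, Mul(2.4028, I))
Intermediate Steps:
d = Mul(I, Pow(2, Rational(1, 2))) (d = Pow(-2, Rational(1, 2)) = Mul(I, Pow(2, Rational(1, 2))) ≈ Mul(1.4142, I))
Function('A')(q) = Add(-4, q) (Function('A')(q) = Add(q, -4) = Add(-4, q))
Function('F')(L, b) = Add(9, Mul(I, Pow(2, Rational(1, 2)))) (Function('F')(L, b) = Add(Mul(I, Pow(2, Rational(1, 2))), Mul(-1, Add(-4, -5))) = Add(Mul(I, Pow(2, Rational(1, 2))), Mul(-1, -9)) = Add(Mul(I, Pow(2, Rational(1, 2))), 9) = Add(9, Mul(I, Pow(2, Rational(1, 2)))))
Mul(Add(Function('F')(6, 0), 52), Mul(350, Pow(R, -1))) = Mul(Add(Add(9, Mul(I, Pow(2, Rational(1, 2)))), 52), Mul(350, Pow(206, -1))) = Mul(Add(61, Mul(I, Pow(2, Rational(1, 2)))), Mul(350, Rational(1, 206))) = Mul(Add(61, Mul(I, Pow(2, Rational(1, 2)))), Rational(175, 103)) = Add(Rational(10675, 103), Mul(Rational(175, 103), I, Pow(2, Rational(1, 2))))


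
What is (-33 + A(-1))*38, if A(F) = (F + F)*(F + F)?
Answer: -1102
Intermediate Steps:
A(F) = 4*F**2 (A(F) = (2*F)*(2*F) = 4*F**2)
(-33 + A(-1))*38 = (-33 + 4*(-1)**2)*38 = (-33 + 4*1)*38 = (-33 + 4)*38 = -29*38 = -1102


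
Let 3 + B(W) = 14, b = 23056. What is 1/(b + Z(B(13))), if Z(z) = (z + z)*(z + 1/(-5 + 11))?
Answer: 3/69905 ≈ 4.2915e-5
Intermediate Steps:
B(W) = 11 (B(W) = -3 + 14 = 11)
Z(z) = 2*z*(1/6 + z) (Z(z) = (2*z)*(z + 1/6) = (2*z)*(1/6 + z) = 2*z*(1/6 + z))
1/(b + Z(B(13))) = 1/(23056 + (1/3)*11*(1 + 6*11)) = 1/(23056 + (1/3)*11*(1 + 66)) = 1/(23056 + (1/3)*11*67) = 1/(23056 + 737/3) = 1/(69905/3) = 3/69905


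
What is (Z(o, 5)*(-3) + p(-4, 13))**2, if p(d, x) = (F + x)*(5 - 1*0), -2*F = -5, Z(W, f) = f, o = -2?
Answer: 15625/4 ≈ 3906.3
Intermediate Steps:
F = 5/2 (F = -1/2*(-5) = 5/2 ≈ 2.5000)
p(d, x) = 25/2 + 5*x (p(d, x) = (5/2 + x)*(5 - 1*0) = (5/2 + x)*(5 + 0) = (5/2 + x)*5 = 25/2 + 5*x)
(Z(o, 5)*(-3) + p(-4, 13))**2 = (5*(-3) + (25/2 + 5*13))**2 = (-15 + (25/2 + 65))**2 = (-15 + 155/2)**2 = (125/2)**2 = 15625/4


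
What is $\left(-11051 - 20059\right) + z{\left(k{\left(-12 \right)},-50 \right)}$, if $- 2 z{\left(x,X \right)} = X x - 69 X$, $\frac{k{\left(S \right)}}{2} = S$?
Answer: $-33435$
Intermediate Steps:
$k{\left(S \right)} = 2 S$
$z{\left(x,X \right)} = \frac{69 X}{2} - \frac{X x}{2}$ ($z{\left(x,X \right)} = - \frac{X x - 69 X}{2} = - \frac{- 69 X + X x}{2} = \frac{69 X}{2} - \frac{X x}{2}$)
$\left(-11051 - 20059\right) + z{\left(k{\left(-12 \right)},-50 \right)} = \left(-11051 - 20059\right) + \frac{1}{2} \left(-50\right) \left(69 - 2 \left(-12\right)\right) = \left(-11051 - 20059\right) + \frac{1}{2} \left(-50\right) \left(69 - -24\right) = -31110 + \frac{1}{2} \left(-50\right) \left(69 + 24\right) = -31110 + \frac{1}{2} \left(-50\right) 93 = -31110 - 2325 = -33435$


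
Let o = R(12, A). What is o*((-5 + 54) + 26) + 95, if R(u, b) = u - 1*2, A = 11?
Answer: 845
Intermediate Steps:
R(u, b) = -2 + u (R(u, b) = u - 2 = -2 + u)
o = 10 (o = -2 + 12 = 10)
o*((-5 + 54) + 26) + 95 = 10*((-5 + 54) + 26) + 95 = 10*(49 + 26) + 95 = 10*75 + 95 = 750 + 95 = 845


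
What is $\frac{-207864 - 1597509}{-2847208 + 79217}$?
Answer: $\frac{1805373}{2767991} \approx 0.65223$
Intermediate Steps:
$\frac{-207864 - 1597509}{-2847208 + 79217} = - \frac{1805373}{-2767991} = \left(-1805373\right) \left(- \frac{1}{2767991}\right) = \frac{1805373}{2767991}$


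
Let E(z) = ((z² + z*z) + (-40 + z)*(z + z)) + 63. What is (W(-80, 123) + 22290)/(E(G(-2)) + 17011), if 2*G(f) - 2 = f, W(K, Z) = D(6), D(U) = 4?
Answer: 11147/8537 ≈ 1.3057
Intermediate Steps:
W(K, Z) = 4
G(f) = 1 + f/2
E(z) = 63 + 2*z² + 2*z*(-40 + z) (E(z) = ((z² + z²) + (-40 + z)*(2*z)) + 63 = (2*z² + 2*z*(-40 + z)) + 63 = 63 + 2*z² + 2*z*(-40 + z))
(W(-80, 123) + 22290)/(E(G(-2)) + 17011) = (4 + 22290)/((63 - 80*(1 + (½)*(-2)) + 4*(1 + (½)*(-2))²) + 17011) = 22294/((63 - 80*(1 - 1) + 4*(1 - 1)²) + 17011) = 22294/((63 - 80*0 + 4*0²) + 17011) = 22294/((63 + 0 + 4*0) + 17011) = 22294/((63 + 0 + 0) + 17011) = 22294/(63 + 17011) = 22294/17074 = 22294*(1/17074) = 11147/8537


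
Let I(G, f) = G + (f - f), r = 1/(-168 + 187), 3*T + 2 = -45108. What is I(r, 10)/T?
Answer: -3/857090 ≈ -3.5002e-6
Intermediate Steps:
T = -45110/3 (T = -⅔ + (⅓)*(-45108) = -⅔ - 15036 = -45110/3 ≈ -15037.)
r = 1/19 ≈ 0.052632
I(G, f) = G (I(G, f) = G + 0 = G)
I(r, 10)/T = 1/(19*(-45110/3)) = (1/19)*(-3/45110) = -3/857090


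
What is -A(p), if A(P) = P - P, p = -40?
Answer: 0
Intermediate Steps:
A(P) = 0
-A(p) = -1*0 = 0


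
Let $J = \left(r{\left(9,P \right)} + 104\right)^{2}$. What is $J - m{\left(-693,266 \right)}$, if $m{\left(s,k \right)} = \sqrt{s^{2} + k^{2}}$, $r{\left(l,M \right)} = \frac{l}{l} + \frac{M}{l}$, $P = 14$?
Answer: $\frac{919681}{81} - 7 \sqrt{11245} \approx 10612.0$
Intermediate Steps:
$r{\left(l,M \right)} = 1 + \frac{M}{l}$
$m{\left(s,k \right)} = \sqrt{k^{2} + s^{2}}$
$J = \frac{919681}{81}$ ($J = \left(\frac{14 + 9}{9} + 104\right)^{2} = \left(\frac{1}{9} \cdot 23 + 104\right)^{2} = \left(\frac{23}{9} + 104\right)^{2} = \left(\frac{959}{9}\right)^{2} = \frac{919681}{81} \approx 11354.0$)
$J - m{\left(-693,266 \right)} = \frac{919681}{81} - \sqrt{266^{2} + \left(-693\right)^{2}} = \frac{919681}{81} - \sqrt{70756 + 480249} = \frac{919681}{81} - \sqrt{551005} = \frac{919681}{81} - 7 \sqrt{11245}$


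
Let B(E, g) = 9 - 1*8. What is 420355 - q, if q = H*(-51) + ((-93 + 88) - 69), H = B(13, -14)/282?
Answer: 39520343/94 ≈ 4.2043e+5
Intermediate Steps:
B(E, g) = 1 (B(E, g) = 9 - 8 = 1)
H = 1/282 ≈ 0.0035461
q = -6973/94 (q = (1/282)*(-51) + ((-93 + 88) - 69) = -17/94 + (-5 - 69) = -17/94 - 74 = -6973/94 ≈ -74.181)
420355 - q = 420355 - 1*(-6973/94) = 420355 + 6973/94 = 39520343/94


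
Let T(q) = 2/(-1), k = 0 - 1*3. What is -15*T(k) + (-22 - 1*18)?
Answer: -10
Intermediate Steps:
k = -3 (k = 0 - 3 = -3)
T(q) = -2 (T(q) = 2*(-1) = -2)
-15*T(k) + (-22 - 1*18) = -15*(-2) + (-22 - 1*18) = 30 + (-22 - 18) = 30 - 40 = -10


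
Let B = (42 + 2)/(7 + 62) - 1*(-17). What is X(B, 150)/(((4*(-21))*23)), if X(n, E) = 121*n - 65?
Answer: -5099/4761 ≈ -1.0710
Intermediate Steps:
B = 1217/69 (B = 44/69 + 17 = 1217/69 ≈ 17.638)
X(n, E) = -65 + 121*n
X(B, 150)/(((4*(-21))*23)) = (-65 + 121*(1217/69))/(((4*(-21))*23)) = (-65 + 147257/69)/((-84*23)) = (142772/69)/(-1932) = (142772/69)*(-1/1932) = -5099/4761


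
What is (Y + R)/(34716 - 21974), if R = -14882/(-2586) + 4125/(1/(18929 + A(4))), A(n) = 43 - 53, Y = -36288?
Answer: 50429969216/8237703 ≈ 6121.9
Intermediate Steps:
A(n) = -10
R = 100906858816/1293 (R = -14882/(-2586) + 4125/(1/(18929 - 10)) = -14882*(-1/2586) + 4125/(1/18919) = 7441/1293 + 4125/(1/18919) = 7441/1293 + 4125*18919 = 7441/1293 + 78040875 = 100906858816/1293 ≈ 7.8041e+7)
(Y + R)/(34716 - 21974) = (-36288 + 100906858816/1293)/(34716 - 21974) = (100859938432/1293)/12742 = (100859938432/1293)*(1/12742) = 50429969216/8237703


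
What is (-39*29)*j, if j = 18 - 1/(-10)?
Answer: -204711/10 ≈ -20471.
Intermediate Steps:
j = 181/10 (j = 18 - 1*(-⅒) = 18 + ⅒ = 181/10 ≈ 18.100)
(-39*29)*j = -39*29*(181/10) = -1131*181/10 = -204711/10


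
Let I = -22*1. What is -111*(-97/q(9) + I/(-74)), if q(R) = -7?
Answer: -10998/7 ≈ -1571.1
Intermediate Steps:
I = -22
-111*(-97/q(9) + I/(-74)) = -111*(-97/(-7) - 22/(-74)) = -111*(-97*(-⅐) - 22*(-1/74)) = -111*(97/7 + 11/37) = -111*3666/259 = -10998/7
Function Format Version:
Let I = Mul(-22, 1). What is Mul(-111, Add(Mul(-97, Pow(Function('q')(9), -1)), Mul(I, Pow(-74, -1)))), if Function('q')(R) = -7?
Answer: Rational(-10998, 7) ≈ -1571.1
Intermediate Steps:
I = -22
Mul(-111, Add(Mul(-97, Pow(Function('q')(9), -1)), Mul(I, Pow(-74, -1)))) = Mul(-111, Add(Mul(-97, Pow(-7, -1)), Mul(-22, Pow(-74, -1)))) = Mul(-111, Add(Mul(-97, Rational(-1, 7)), Mul(-22, Rational(-1, 74)))) = Mul(-111, Add(Rational(97, 7), Rational(11, 37))) = Mul(-111, Rational(3666, 259)) = Rational(-10998, 7)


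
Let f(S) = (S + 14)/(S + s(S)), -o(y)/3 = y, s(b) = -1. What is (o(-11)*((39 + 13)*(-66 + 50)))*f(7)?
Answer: -96096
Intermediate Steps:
o(y) = -3*y
f(S) = (14 + S)/(-1 + S) (f(S) = (S + 14)/(S - 1) = (14 + S)/(-1 + S))
(o(-11)*((39 + 13)*(-66 + 50)))*f(7) = ((-3*(-11))*((39 + 13)*(-66 + 50)))*((14 + 7)/(-1 + 7)) = (33*(52*(-16)))*(21/6) = (33*(-832))*((⅙)*21) = -27456*7/2 = -96096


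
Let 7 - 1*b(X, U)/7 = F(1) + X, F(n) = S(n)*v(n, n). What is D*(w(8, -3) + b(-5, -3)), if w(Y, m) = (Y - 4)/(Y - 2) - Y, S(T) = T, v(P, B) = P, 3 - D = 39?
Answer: -2508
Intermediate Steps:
D = -36 (D = 3 - 1*39 = 3 - 39 = -36)
F(n) = n² (F(n) = n*n = n²)
w(Y, m) = -Y + (-4 + Y)/(-2 + Y) (w(Y, m) = (-4 + Y)/(-2 + Y) - Y = -Y + (-4 + Y)/(-2 + Y))
b(X, U) = 42 - 7*X (b(X, U) = 49 - 7*(1² + X) = 49 - 7*(1 + X) = 49 + (-7 - 7*X) = 42 - 7*X)
D*(w(8, -3) + b(-5, -3)) = -36*((-4 - 1*8² + 3*8)/(-2 + 8) + (42 - 7*(-5))) = -36*((-4 - 1*64 + 24)/6 + (42 + 35)) = -36*((-4 - 64 + 24)/6 + 77) = -36*((⅙)*(-44) + 77) = -36*(-22/3 + 77) = -36*209/3 = -2508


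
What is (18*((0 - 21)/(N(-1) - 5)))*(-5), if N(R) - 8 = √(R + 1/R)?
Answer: 5670/11 - 1890*I*√2/11 ≈ 515.45 - 242.99*I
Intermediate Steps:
N(R) = 8 + √(R + 1/R)
(18*((0 - 21)/(N(-1) - 5)))*(-5) = (18*((0 - 21)/((8 + √(-1 + 1/(-1))) - 5)))*(-5) = (18*(-21/((8 + √(-1 - 1)) - 5)))*(-5) = (18*(-21/((8 + √(-2)) - 5)))*(-5) = (18*(-21/((8 + I*√2) - 5)))*(-5) = (18*(-21/(3 + I*√2)))*(-5) = -378/(3 + I*√2)*(-5) = 1890/(3 + I*√2)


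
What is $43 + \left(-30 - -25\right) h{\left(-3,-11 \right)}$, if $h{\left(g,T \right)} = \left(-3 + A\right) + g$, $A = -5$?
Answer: $98$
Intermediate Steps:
$h{\left(g,T \right)} = -8 + g$ ($h{\left(g,T \right)} = \left(-3 - 5\right) + g = -8 + g$)
$43 + \left(-30 - -25\right) h{\left(-3,-11 \right)} = 43 + \left(-30 - -25\right) \left(-8 - 3\right) = 43 + \left(-30 + 25\right) \left(-11\right) = 43 - -55 = 43 + 55 = 98$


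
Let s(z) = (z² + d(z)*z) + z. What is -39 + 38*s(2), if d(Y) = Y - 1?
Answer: 265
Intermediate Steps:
d(Y) = -1 + Y
s(z) = z + z² + z*(-1 + z) (s(z) = (z² + (-1 + z)*z) + z = (z² + z*(-1 + z)) + z = z + z² + z*(-1 + z))
-39 + 38*s(2) = -39 + 38*(2*2²) = -39 + 38*(2*4) = -39 + 38*8 = -39 + 304 = 265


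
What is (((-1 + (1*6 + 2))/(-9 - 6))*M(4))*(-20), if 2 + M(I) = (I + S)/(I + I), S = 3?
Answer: -21/2 ≈ -10.500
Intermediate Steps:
M(I) = -2 + (3 + I)/(2*I) (M(I) = -2 + (I + 3)/(I + I) = -2 + (3 + I)/((2*I)) = -2 + (3 + I)*(1/(2*I)) = -2 + (3 + I)/(2*I))
(((-1 + (1*6 + 2))/(-9 - 6))*M(4))*(-20) = (((-1 + (1*6 + 2))/(-9 - 6))*((3/2)*(1 - 1*4)/4))*(-20) = (((-1 + (6 + 2))/(-15))*((3/2)*(¼)*(1 - 4)))*(-20) = (((-1 + 8)*(-1/15))*((3/2)*(¼)*(-3)))*(-20) = ((7*(-1/15))*(-9/8))*(-20) = -7/15*(-9/8)*(-20) = (21/40)*(-20) = -21/2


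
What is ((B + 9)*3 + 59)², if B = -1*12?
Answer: 2500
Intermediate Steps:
B = -12
((B + 9)*3 + 59)² = ((-12 + 9)*3 + 59)² = (-3*3 + 59)² = (-9 + 59)² = 50² = 2500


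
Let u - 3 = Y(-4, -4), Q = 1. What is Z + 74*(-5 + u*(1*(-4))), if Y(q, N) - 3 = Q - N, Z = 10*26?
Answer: -3366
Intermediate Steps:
Z = 260
Y(q, N) = 4 - N (Y(q, N) = 3 + (1 - N) = 4 - N)
u = 11 (u = 3 + (4 - 1*(-4)) = 3 + (4 + 4) = 3 + 8 = 11)
Z + 74*(-5 + u*(1*(-4))) = 260 + 74*(-5 + 11*(1*(-4))) = 260 + 74*(-5 + 11*(-4)) = 260 + 74*(-5 - 44) = 260 + 74*(-49) = 260 - 3626 = -3366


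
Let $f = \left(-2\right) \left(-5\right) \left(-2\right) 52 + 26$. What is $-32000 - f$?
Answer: $-30986$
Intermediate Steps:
$f = -1014$ ($f = 10 \left(-2\right) 52 + 26 = \left(-20\right) 52 + 26 = -1040 + 26 = -1014$)
$-32000 - f = -32000 - -1014 = -32000 + 1014 = -30986$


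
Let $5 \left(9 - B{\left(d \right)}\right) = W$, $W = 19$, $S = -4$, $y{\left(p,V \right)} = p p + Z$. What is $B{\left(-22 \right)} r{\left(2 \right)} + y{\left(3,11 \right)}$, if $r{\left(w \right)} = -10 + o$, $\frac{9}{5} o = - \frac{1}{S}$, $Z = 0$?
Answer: $- \frac{761}{18} \approx -42.278$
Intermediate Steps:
$y{\left(p,V \right)} = p^{2}$ ($y{\left(p,V \right)} = p p + 0 = p^{2} + 0 = p^{2}$)
$B{\left(d \right)} = \frac{26}{5}$ ($B{\left(d \right)} = 9 - \frac{19}{5} = \frac{26}{5}$)
$o = \frac{5}{36}$ ($o = \frac{5 \left(- \frac{1}{-4}\right)}{9} = \frac{5 \left(\left(-1\right) \left(- \frac{1}{4}\right)\right)}{9} = \frac{5}{9} \cdot \frac{1}{4} = \frac{5}{36} \approx 0.13889$)
$r{\left(w \right)} = - \frac{355}{36}$ ($r{\left(w \right)} = -10 + \frac{5}{36} = - \frac{355}{36}$)
$B{\left(-22 \right)} r{\left(2 \right)} + y{\left(3,11 \right)} = \frac{26}{5} \left(- \frac{355}{36}\right) + 3^{2} = - \frac{923}{18} + 9 = - \frac{761}{18}$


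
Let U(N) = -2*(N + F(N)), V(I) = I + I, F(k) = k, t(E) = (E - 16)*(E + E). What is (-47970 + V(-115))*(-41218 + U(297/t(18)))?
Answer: 1987502900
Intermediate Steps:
t(E) = 2*E*(-16 + E) (t(E) = (-16 + E)*(2*E) = 2*E*(-16 + E))
V(I) = 2*I
U(N) = -4*N (U(N) = -2*(N + N) = -4*N)
(-47970 + V(-115))*(-41218 + U(297/t(18))) = (-47970 + 2*(-115))*(-41218 - 1188/(2*18*(-16 + 18))) = (-47970 - 230)*(-41218 - 1188/(2*18*2)) = -48200*(-41218 - 1188/72) = -48200*(-41218 - 4*33/8) = -48200*(-41218 - 33/2) = -48200*(-82469/2) = 1987502900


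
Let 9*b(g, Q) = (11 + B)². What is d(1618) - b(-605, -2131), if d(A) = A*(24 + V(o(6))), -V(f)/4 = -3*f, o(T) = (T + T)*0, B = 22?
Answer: 38711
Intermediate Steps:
b(g, Q) = 121 (b(g, Q) = (11 + 22)²/9 = (⅑)*33² = (⅑)*1089 = 121)
o(T) = 0 (o(T) = (2*T)*0 = 0)
V(f) = 12*f (V(f) = -(-12)*f = 12*f)
d(A) = 24*A (d(A) = A*(24 + 12*0) = A*(24 + 0) = A*24 = 24*A)
d(1618) - b(-605, -2131) = 24*1618 - 1*121 = 38832 - 121 = 38711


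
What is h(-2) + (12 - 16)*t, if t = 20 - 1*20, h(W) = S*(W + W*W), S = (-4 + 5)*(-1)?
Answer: -2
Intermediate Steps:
S = -1 (S = 1*(-1) = -1)
h(W) = -W - W² (h(W) = -(W + W*W) = -(W + W²) = -W - W²)
t = 0 (t = 20 - 20 = 0)
h(-2) + (12 - 16)*t = -1*(-2)*(1 - 2) + (12 - 16)*0 = -1*(-2)*(-1) - 4*0 = -2 + 0 = -2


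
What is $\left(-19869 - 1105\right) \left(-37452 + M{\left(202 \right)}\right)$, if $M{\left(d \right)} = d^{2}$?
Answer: $-70304848$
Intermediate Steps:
$\left(-19869 - 1105\right) \left(-37452 + M{\left(202 \right)}\right) = \left(-19869 - 1105\right) \left(-37452 + 202^{2}\right) = - 20974 \left(-37452 + 40804\right) = \left(-20974\right) 3352 = -70304848$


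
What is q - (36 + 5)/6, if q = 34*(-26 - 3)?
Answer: -5957/6 ≈ -992.83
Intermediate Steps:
q = -986 (q = 34*(-29) = -986)
q - (36 + 5)/6 = -986 - (36 + 5)/6 = -986 - 41/6 = -5957/6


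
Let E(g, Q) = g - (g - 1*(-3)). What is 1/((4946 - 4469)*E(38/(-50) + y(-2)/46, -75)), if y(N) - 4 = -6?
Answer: -1/1431 ≈ -0.00069881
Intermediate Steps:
y(N) = -2 (y(N) = 4 - 6 = -2)
E(g, Q) = -3 (E(g, Q) = g - (g + 3) = g - (3 + g) = g + (-3 - g) = -3)
1/((4946 - 4469)*E(38/(-50) + y(-2)/46, -75)) = 1/((4946 - 4469)*(-3)) = -1/3/477 = (1/477)*(-1/3) = -1/1431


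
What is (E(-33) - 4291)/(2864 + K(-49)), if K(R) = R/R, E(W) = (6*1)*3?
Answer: -4273/2865 ≈ -1.4914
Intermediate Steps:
E(W) = 18 (E(W) = 6*3 = 18)
K(R) = 1
(E(-33) - 4291)/(2864 + K(-49)) = (18 - 4291)/(2864 + 1) = -4273/2865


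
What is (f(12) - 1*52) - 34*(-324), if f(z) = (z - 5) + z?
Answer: 10983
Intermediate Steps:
f(z) = -5 + 2*z (f(z) = (-5 + z) + z = -5 + 2*z)
(f(12) - 1*52) - 34*(-324) = ((-5 + 2*12) - 1*52) - 34*(-324) = ((-5 + 24) - 52) + 11016 = (19 - 52) + 11016 = -33 + 11016 = 10983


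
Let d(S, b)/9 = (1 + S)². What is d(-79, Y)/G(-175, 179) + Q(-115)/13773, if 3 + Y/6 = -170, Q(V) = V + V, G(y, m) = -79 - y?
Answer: 62844359/110184 ≈ 570.36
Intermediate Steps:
Q(V) = 2*V
Y = -1038 (Y = -18 + 6*(-170) = -18 - 1020 = -1038)
d(S, b) = 9*(1 + S)²
d(-79, Y)/G(-175, 179) + Q(-115)/13773 = (9*(1 - 79)²)/(-79 - 1*(-175)) + (2*(-115))/13773 = (9*(-78)²)/(-79 + 175) - 230*1/13773 = (9*6084)/96 - 230/13773 = 54756*(1/96) - 230/13773 = 4563/8 - 230/13773 = 62844359/110184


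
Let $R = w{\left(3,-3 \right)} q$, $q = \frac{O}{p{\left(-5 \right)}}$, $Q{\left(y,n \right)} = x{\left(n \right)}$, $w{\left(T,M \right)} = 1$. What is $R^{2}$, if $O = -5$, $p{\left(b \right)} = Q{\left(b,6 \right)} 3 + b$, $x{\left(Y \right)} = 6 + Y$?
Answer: $\frac{25}{961} \approx 0.026015$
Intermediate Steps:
$Q{\left(y,n \right)} = 6 + n$
$p{\left(b \right)} = 36 + b$ ($p{\left(b \right)} = \left(6 + 6\right) 3 + b = 12 \cdot 3 + b = 36 + b$)
$q = - \frac{5}{31}$ ($q = - \frac{5}{36 - 5} = - \frac{5}{31} \approx -0.16129$)
$R = - \frac{5}{31}$ ($R = 1 \left(- \frac{5}{31}\right) = - \frac{5}{31} \approx -0.16129$)
$R^{2} = \left(- \frac{5}{31}\right)^{2} = \frac{25}{961}$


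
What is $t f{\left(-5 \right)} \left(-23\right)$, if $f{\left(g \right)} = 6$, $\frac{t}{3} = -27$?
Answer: $11178$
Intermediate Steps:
$t = -81$ ($t = 3 \left(-27\right) = -81$)
$t f{\left(-5 \right)} \left(-23\right) = \left(-81\right) 6 \left(-23\right) = \left(-486\right) \left(-23\right) = 11178$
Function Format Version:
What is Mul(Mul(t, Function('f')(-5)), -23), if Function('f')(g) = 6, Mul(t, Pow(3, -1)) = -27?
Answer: 11178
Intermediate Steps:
t = -81 (t = Mul(3, -27) = -81)
Mul(Mul(t, Function('f')(-5)), -23) = Mul(Mul(-81, 6), -23) = Mul(-486, -23) = 11178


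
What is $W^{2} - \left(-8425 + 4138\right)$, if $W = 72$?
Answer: $9471$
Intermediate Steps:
$W^{2} - \left(-8425 + 4138\right) = 72^{2} - \left(-8425 + 4138\right) = 5184 - -4287 = 5184 + 4287 = 9471$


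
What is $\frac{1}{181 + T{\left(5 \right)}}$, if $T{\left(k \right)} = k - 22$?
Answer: $\frac{1}{164} \approx 0.0060976$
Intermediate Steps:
$T{\left(k \right)} = -22 + k$
$\frac{1}{181 + T{\left(5 \right)}} = \frac{1}{181 + \left(-22 + 5\right)} = \frac{1}{181 - 17} = \frac{1}{164}$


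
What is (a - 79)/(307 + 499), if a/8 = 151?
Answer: 1129/806 ≈ 1.4007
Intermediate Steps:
a = 1208 (a = 8*151 = 1208)
(a - 79)/(307 + 499) = (1208 - 79)/(307 + 499) = 1129/806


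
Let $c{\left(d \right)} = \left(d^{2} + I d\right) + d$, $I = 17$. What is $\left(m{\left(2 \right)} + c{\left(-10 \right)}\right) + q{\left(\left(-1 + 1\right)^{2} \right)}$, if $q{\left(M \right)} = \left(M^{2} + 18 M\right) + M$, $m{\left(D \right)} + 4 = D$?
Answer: $-82$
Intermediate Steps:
$c{\left(d \right)} = d^{2} + 18 d$ ($c{\left(d \right)} = \left(d^{2} + 17 d\right) + d = d^{2} + 18 d$)
$m{\left(D \right)} = -4 + D$
$q{\left(M \right)} = M^{2} + 19 M$
$\left(m{\left(2 \right)} + c{\left(-10 \right)}\right) + q{\left(\left(-1 + 1\right)^{2} \right)} = \left(\left(-4 + 2\right) - 10 \left(18 - 10\right)\right) + \left(-1 + 1\right)^{2} \left(19 + \left(-1 + 1\right)^{2}\right) = \left(-2 - 80\right) + 0^{2} \left(19 + 0^{2}\right) = \left(-2 - 80\right) + 0 \left(19 + 0\right) = -82 + 0 \cdot 19 = -82 + 0 = -82$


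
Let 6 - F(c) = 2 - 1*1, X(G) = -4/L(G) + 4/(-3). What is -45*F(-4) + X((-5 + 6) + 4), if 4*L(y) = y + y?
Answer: -3419/15 ≈ -227.93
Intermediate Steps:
L(y) = y/2 (L(y) = (y + y)/4 = (2*y)/4 = y/2)
X(G) = -4/3 - 8/G (X(G) = -4*2/G + 4/(-3) = -8/G + 4*(-⅓) = -8/G - 4/3 = -4/3 - 8/G)
F(c) = 5 (F(c) = 6 - (2 - 1*1) = 6 - (2 - 1) = 6 - 1*1 = 6 - 1 = 5)
-45*F(-4) + X((-5 + 6) + 4) = -45*5 + (-4/3 - 8/((-5 + 6) + 4)) = -225 + (-4/3 - 8/(1 + 4)) = -225 + (-4/3 - 8/5) = -225 - 44/15 = -3419/15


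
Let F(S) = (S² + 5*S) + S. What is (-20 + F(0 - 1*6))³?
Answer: -8000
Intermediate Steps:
F(S) = S² + 6*S
(-20 + F(0 - 1*6))³ = (-20 + (0 - 1*6)*(6 + (0 - 1*6)))³ = (-20 + (0 - 6)*(6 + (0 - 6)))³ = (-20 - 6*(6 - 6))³ = (-20 - 6*0)³ = (-20 + 0)³ = (-20)³ = -8000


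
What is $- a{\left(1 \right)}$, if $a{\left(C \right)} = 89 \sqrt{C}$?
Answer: $-89$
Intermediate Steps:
$- a{\left(1 \right)} = - 89 \sqrt{1} = - 89 \cdot 1 = \left(-1\right) 89 = -89$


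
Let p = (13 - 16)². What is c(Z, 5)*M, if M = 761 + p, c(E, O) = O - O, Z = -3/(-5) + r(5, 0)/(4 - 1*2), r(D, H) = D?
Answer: 0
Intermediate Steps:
Z = 31/10 (Z = -3/(-5) + 5/(4 - 1*2) = -3*(-⅕) + 5/(4 - 2) = ⅗ + 5/2 = 31/10 ≈ 3.1000)
c(E, O) = 0
p = 9 (p = (-3)² = 9)
M = 770 (M = 761 + 9 = 770)
c(Z, 5)*M = 0*770 = 0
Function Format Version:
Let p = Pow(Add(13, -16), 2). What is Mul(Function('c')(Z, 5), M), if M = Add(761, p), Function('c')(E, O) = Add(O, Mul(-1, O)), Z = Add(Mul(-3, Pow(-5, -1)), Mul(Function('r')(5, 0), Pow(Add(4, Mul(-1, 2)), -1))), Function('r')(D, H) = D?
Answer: 0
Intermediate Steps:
Z = Rational(31, 10) (Z = Add(Mul(-3, Pow(-5, -1)), Mul(5, Pow(Add(4, Mul(-1, 2)), -1))) = Add(Mul(-3, Rational(-1, 5)), Mul(5, Pow(Add(4, -2), -1))) = Add(Rational(3, 5), Mul(5, Pow(2, -1))) = Add(Rational(3, 5), Mul(5, Rational(1, 2))) = Add(Rational(3, 5), Rational(5, 2)) = Rational(31, 10) ≈ 3.1000)
Function('c')(E, O) = 0
p = 9 (p = Pow(-3, 2) = 9)
M = 770 (M = Add(761, 9) = 770)
Mul(Function('c')(Z, 5), M) = Mul(0, 770) = 0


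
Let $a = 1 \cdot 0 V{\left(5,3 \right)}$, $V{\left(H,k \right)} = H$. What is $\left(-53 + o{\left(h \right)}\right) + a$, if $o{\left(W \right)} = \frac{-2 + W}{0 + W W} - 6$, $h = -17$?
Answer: $- \frac{17070}{289} \approx -59.066$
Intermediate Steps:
$a = 0$ ($a = 1 \cdot 0 \cdot 5 = 0 \cdot 5 = 0$)
$o{\left(W \right)} = -6 + \frac{-2 + W}{W^{2}}$ ($o{\left(W \right)} = \frac{-2 + W}{0 + W^{2}} - 6 = \frac{-2 + W}{W^{2}} - 6 = -6 + \frac{-2 + W}{W^{2}}$)
$\left(-53 + o{\left(h \right)}\right) + a = \left(-53 - \left(6 + \frac{1}{17} + \frac{2}{289}\right)\right) + 0 = \left(-53 - \frac{1753}{289}\right) + 0 = - \frac{17070}{289} + 0 = - \frac{17070}{289}$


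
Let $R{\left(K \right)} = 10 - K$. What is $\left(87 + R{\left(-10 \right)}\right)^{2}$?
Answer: $11449$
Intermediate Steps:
$\left(87 + R{\left(-10 \right)}\right)^{2} = \left(87 + \left(10 - -10\right)\right)^{2} = \left(87 + \left(10 + 10\right)\right)^{2} = \left(87 + 20\right)^{2} = 107^{2} = 11449$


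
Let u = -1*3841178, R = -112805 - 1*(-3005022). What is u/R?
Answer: -3841178/2892217 ≈ -1.3281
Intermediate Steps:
R = 2892217 (R = -112805 + 3005022 = 2892217)
u = -3841178
u/R = -3841178/2892217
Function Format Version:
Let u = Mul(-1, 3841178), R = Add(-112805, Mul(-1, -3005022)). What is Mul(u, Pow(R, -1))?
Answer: Rational(-3841178, 2892217) ≈ -1.3281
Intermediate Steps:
R = 2892217 (R = Add(-112805, 3005022) = 2892217)
u = -3841178
Mul(u, Pow(R, -1)) = Mul(-3841178, Pow(2892217, -1)) = Mul(-3841178, Rational(1, 2892217)) = Rational(-3841178, 2892217)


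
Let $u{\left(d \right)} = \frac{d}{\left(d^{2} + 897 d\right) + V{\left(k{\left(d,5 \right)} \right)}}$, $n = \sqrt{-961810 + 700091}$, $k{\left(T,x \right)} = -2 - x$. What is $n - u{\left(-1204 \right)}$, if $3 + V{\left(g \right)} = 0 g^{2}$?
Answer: $\frac{1204}{369625} + i \sqrt{261719} \approx 0.0032574 + 511.58 i$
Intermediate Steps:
$n = i \sqrt{261719}$ ($n = \sqrt{-261719} = i \sqrt{261719} \approx 511.58 i$)
$V{\left(g \right)} = -3$ ($V{\left(g \right)} = -3 + 0 g^{2} = -3 + 0 = -3$)
$u{\left(d \right)} = \frac{d}{-3 + d^{2} + 897 d}$ ($u{\left(d \right)} = \frac{d}{\left(d^{2} + 897 d\right) - 3} = \frac{d}{-3 + d^{2} + 897 d}$)
$n - u{\left(-1204 \right)} = i \sqrt{261719} - - \frac{1204}{-3 + \left(-1204\right)^{2} + 897 \left(-1204\right)} = i \sqrt{261719} - - \frac{1204}{-3 + 1449616 - 1079988} = i \sqrt{261719} - - \frac{1204}{369625} = i \sqrt{261719} + \frac{1204}{369625} = \frac{1204}{369625} + i \sqrt{261719}$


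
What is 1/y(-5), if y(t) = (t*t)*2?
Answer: 1/50 ≈ 0.020000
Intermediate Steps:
y(t) = 2*t² (y(t) = t²*2 = 2*t²)
1/y(-5) = 1/(2*(-5)²) = 1/(2*25) = 1/50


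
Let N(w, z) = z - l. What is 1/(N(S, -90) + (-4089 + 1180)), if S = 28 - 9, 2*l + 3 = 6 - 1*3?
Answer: -1/2999 ≈ -0.00033344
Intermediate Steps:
l = 0 (l = -3/2 + (6 - 1*3)/2 = -3/2 + (6 - 3)/2 = -3/2 + (½)*3 = -3/2 + 3/2 = 0)
S = 19
N(w, z) = z (N(w, z) = z - 1*0 = z + 0 = z)
1/(N(S, -90) + (-4089 + 1180)) = 1/(-90 + (-4089 + 1180)) = 1/(-90 - 2909) = 1/(-2999) = -1/2999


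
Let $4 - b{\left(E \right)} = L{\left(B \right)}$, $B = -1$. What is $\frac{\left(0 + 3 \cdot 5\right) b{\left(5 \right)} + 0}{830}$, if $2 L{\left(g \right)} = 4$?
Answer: $\frac{3}{83} \approx 0.036145$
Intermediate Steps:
$L{\left(g \right)} = 2$ ($L{\left(g \right)} = \frac{1}{2} \cdot 4 = 2$)
$b{\left(E \right)} = 2$ ($b{\left(E \right)} = 4 - 2 = 2$)
$\frac{\left(0 + 3 \cdot 5\right) b{\left(5 \right)} + 0}{830} = \frac{\left(0 + 3 \cdot 5\right) 2 + 0}{830} = \left(\left(0 + 15\right) 2 + 0\right) \frac{1}{830} = \left(15 \cdot 2 + 0\right) \frac{1}{830} = \left(30 + 0\right) \frac{1}{830} = 30 \cdot \frac{1}{830} = \frac{3}{83}$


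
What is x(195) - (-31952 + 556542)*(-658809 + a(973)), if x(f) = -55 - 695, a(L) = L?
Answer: 345094186490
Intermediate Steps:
x(f) = -750
x(195) - (-31952 + 556542)*(-658809 + a(973)) = -750 - (-31952 + 556542)*(-658809 + 973) = -750 - 524590*(-657836) = -750 - 1*(-345094187240) = -750 + 345094187240 = 345094186490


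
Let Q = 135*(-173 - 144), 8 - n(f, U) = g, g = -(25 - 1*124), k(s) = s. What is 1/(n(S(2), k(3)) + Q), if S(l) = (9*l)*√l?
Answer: -1/42886 ≈ -2.3318e-5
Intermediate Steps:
g = 99 (g = -(25 - 124) = -1*(-99) = 99)
S(l) = 9*l^(3/2)
n(f, U) = -91 (n(f, U) = 8 - 1*99 = 8 - 99 = -91)
Q = -42795 (Q = 135*(-317) = -42795)
1/(n(S(2), k(3)) + Q) = 1/(-91 - 42795) = 1/(-42886) = -1/42886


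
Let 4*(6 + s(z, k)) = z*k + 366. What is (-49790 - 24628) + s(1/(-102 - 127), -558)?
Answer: -17022003/229 ≈ -74332.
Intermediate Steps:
s(z, k) = 171/2 + k*z/4 (s(z, k) = -6 + (z*k + 366)/4 = -6 + (k*z + 366)/4 = -6 + (366 + k*z)/4 = -6 + (183/2 + k*z/4) = 171/2 + k*z/4)
(-49790 - 24628) + s(1/(-102 - 127), -558) = (-49790 - 24628) + (171/2 + (¼)*(-558)/(-102 - 127)) = -74418 + (171/2 + (¼)*(-558)/(-229)) = -74418 + (171/2 + (¼)*(-558)*(-1/229)) = -74418 + (171/2 + 279/458) = -74418 + 19719/229 = -17022003/229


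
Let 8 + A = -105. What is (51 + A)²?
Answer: 3844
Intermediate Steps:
A = -113 (A = -8 - 105 = -113)
(51 + A)² = (51 - 113)² = (-62)² = 3844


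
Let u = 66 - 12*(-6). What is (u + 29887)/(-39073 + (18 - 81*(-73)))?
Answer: -30025/33142 ≈ -0.90595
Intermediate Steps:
u = 138 (u = 66 + 72 = 138)
(u + 29887)/(-39073 + (18 - 81*(-73))) = (138 + 29887)/(-39073 + (18 - 81*(-73))) = 30025/(-39073 + (18 + 5913)) = 30025/(-39073 + 5931) = 30025/(-33142) = 30025*(-1/33142) = -30025/33142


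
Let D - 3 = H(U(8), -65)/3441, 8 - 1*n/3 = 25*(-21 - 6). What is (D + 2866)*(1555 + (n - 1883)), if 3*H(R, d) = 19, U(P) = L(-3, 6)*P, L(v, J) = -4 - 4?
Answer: 50970351026/10323 ≈ 4.9376e+6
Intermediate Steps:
L(v, J) = -8
n = 2049 (n = 24 - 75*(-21 - 6) = 24 - 75*(-27) = 24 - 3*(-675) = 24 + 2025 = 2049)
U(P) = -8*P
H(R, d) = 19/3 (H(R, d) = (1/3)*19 = 19/3)
D = 30988/10323 (D = 3 + (19/3)/3441 = 3 + (19/3)*(1/3441) = 3 + 19/10323 = 30988/10323 ≈ 3.0018)
(D + 2866)*(1555 + (n - 1883)) = (30988/10323 + 2866)*(1555 + (2049 - 1883)) = 29616706*(1555 + 166)/10323 = (29616706/10323)*1721 = 50970351026/10323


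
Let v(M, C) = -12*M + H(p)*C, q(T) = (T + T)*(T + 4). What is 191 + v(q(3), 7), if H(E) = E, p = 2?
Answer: -299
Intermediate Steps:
q(T) = 2*T*(4 + T) (q(T) = (2*T)*(4 + T) = 2*T*(4 + T))
v(M, C) = -12*M + 2*C
191 + v(q(3), 7) = 191 + (-24*3*(4 + 3) + 2*7) = 191 + (-24*3*7 + 14) = 191 + (-12*42 + 14) = 191 + (-504 + 14) = 191 - 490 = -299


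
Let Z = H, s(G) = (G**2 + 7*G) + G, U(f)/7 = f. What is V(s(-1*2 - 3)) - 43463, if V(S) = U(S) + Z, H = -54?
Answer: -43622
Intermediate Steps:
U(f) = 7*f
s(G) = G**2 + 8*G
Z = -54
V(S) = -54 + 7*S (V(S) = 7*S - 54 = -54 + 7*S)
V(s(-1*2 - 3)) - 43463 = (-54 + 7*((-1*2 - 3)*(8 + (-1*2 - 3)))) - 43463 = (-54 + 7*((-2 - 3)*(8 + (-2 - 3)))) - 43463 = (-54 + 7*(-5*(8 - 5))) - 43463 = (-54 + 7*(-5*3)) - 43463 = (-54 + 7*(-15)) - 43463 = (-54 - 105) - 43463 = -159 - 43463 = -43622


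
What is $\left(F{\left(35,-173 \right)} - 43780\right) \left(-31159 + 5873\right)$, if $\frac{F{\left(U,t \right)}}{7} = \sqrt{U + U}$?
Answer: $1107021080 - 177002 \sqrt{70} \approx 1.1055 \cdot 10^{9}$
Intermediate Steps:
$F{\left(U,t \right)} = 7 \sqrt{2} \sqrt{U}$ ($F{\left(U,t \right)} = 7 \sqrt{U + U} = 7 \sqrt{2 U} = 7 \sqrt{2} \sqrt{U}$)
$\left(F{\left(35,-173 \right)} - 43780\right) \left(-31159 + 5873\right) = \left(7 \sqrt{2} \sqrt{35} - 43780\right) \left(-31159 + 5873\right) = \left(7 \sqrt{70} - 43780\right) \left(-25286\right) = \left(-43780 + 7 \sqrt{70}\right) \left(-25286\right) = 1107021080 - 177002 \sqrt{70}$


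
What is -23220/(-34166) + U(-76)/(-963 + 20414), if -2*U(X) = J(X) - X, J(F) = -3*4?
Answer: 225279454/332281433 ≈ 0.67798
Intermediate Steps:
J(F) = -12
U(X) = 6 + X/2 (U(X) = -(-12 - X)/2 = 6 + X/2)
-23220/(-34166) + U(-76)/(-963 + 20414) = -23220/(-34166) + (6 + (1/2)*(-76))/(-963 + 20414) = -23220*(-1/34166) + (6 - 38)/19451 = 11610/17083 - 32*1/19451 = 11610/17083 - 32/19451 = 225279454/332281433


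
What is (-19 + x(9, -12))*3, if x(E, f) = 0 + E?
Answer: -30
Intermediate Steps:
x(E, f) = E
(-19 + x(9, -12))*3 = (-19 + 9)*3 = -10*3 = -30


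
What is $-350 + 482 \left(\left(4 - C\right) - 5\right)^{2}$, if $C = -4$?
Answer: $3988$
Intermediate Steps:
$-350 + 482 \left(\left(4 - C\right) - 5\right)^{2} = -350 + 482 \left(\left(4 - -4\right) - 5\right)^{2} = -350 + 482 \left(\left(4 + 4\right) - 5\right)^{2} = -350 + 482 \left(8 - 5\right)^{2} = -350 + 482 \cdot 3^{2} = -350 + 482 \cdot 9 = -350 + 4338 = 3988$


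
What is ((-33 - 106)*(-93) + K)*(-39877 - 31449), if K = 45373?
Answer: -4158305800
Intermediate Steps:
((-33 - 106)*(-93) + K)*(-39877 - 31449) = ((-33 - 106)*(-93) + 45373)*(-39877 - 31449) = (-139*(-93) + 45373)*(-71326) = (12927 + 45373)*(-71326) = 58300*(-71326) = -4158305800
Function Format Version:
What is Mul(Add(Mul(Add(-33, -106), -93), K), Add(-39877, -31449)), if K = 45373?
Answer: -4158305800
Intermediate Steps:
Mul(Add(Mul(Add(-33, -106), -93), K), Add(-39877, -31449)) = Mul(Add(Mul(Add(-33, -106), -93), 45373), Add(-39877, -31449)) = Mul(Add(Mul(-139, -93), 45373), -71326) = Mul(Add(12927, 45373), -71326) = Mul(58300, -71326) = -4158305800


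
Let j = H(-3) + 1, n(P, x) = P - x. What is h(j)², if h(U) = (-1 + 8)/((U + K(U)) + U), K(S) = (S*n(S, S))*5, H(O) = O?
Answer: 49/16 ≈ 3.0625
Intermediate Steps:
K(S) = 0 (K(S) = (S*(S - S))*5 = (S*0)*5 = 0*5 = 0)
j = -2 (j = -3 + 1 = -2)
h(U) = 7/(2*U) (h(U) = (-1 + 8)/((U + 0) + U) = 7/(U + U) = 7/((2*U)) = 7*(1/(2*U)) = 7/(2*U))
h(j)² = ((7/2)/(-2))² = ((7/2)*(-½))² = (-7/4)² = 49/16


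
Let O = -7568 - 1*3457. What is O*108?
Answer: -1190700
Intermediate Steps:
O = -11025 (O = -7568 - 3457 = -11025)
O*108 = -11025*108 = -1190700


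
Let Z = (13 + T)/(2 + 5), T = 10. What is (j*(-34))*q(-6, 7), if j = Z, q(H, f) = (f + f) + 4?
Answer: -14076/7 ≈ -2010.9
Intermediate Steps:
Z = 23/7 (Z = (13 + 10)/(2 + 5) = 23/7 ≈ 3.2857)
q(H, f) = 4 + 2*f (q(H, f) = 2*f + 4 = 4 + 2*f)
j = 23/7 ≈ 3.2857
(j*(-34))*q(-6, 7) = ((23/7)*(-34))*(4 + 2*7) = -782*(4 + 14)/7 = -782/7*18 = -14076/7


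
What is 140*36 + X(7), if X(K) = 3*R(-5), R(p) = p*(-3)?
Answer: 5085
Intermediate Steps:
R(p) = -3*p
X(K) = 45 (X(K) = 3*(-3*(-5)) = 3*15 = 45)
140*36 + X(7) = 140*36 + 45 = 5040 + 45 = 5085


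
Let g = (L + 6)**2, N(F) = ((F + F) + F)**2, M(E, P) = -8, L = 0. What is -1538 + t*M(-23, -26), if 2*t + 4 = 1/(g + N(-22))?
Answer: -1671157/1098 ≈ -1522.0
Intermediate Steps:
N(F) = 9*F**2 (N(F) = (2*F + F)**2 = (3*F)**2 = 9*F**2)
g = 36 (g = (0 + 6)**2 = 6**2 = 36)
t = -17567/8784 (t = -2 + 1/(2*(36 + 9*(-22)**2)) = -2 + 1/(2*(36 + 9*484)) = -2 + 1/(2*(36 + 4356)) = -2 + (1/2)/4392 = -2 + (1/2)*(1/4392) = -2 + 1/8784 = -17567/8784 ≈ -1.9999)
-1538 + t*M(-23, -26) = -1538 - 17567/8784*(-8) = -1538 + 17567/1098 = -1671157/1098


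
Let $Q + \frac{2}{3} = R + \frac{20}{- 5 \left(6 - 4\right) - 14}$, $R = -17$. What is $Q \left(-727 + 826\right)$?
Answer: $- \frac{3663}{2} \approx -1831.5$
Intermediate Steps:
$Q = - \frac{37}{2}$ ($Q = - \frac{2}{3} - \left(17 - \frac{20}{- 5 \left(6 - 4\right) - 14}\right) = - \frac{2}{3} - \left(17 - \frac{20}{\left(-5\right) 2 - 14}\right) = - \frac{2}{3} - \left(17 - \frac{20}{-10 - 14}\right) = - \frac{2}{3} - \left(17 - \frac{20}{-24}\right) = - \frac{2}{3} + \left(-17 + 20 \left(- \frac{1}{24}\right)\right) = - \frac{2}{3} - \frac{107}{6} = - \frac{37}{2} \approx -18.5$)
$Q \left(-727 + 826\right) = - \frac{37 \left(-727 + 826\right)}{2} = \left(- \frac{37}{2}\right) 99 = - \frac{3663}{2}$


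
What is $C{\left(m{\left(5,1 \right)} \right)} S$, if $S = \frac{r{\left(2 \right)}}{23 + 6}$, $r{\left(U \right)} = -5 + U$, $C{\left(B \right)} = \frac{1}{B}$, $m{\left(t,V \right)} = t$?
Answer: $- \frac{3}{145} \approx -0.02069$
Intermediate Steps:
$S = - \frac{3}{29}$ ($S = \frac{-5 + 2}{23 + 6} = \frac{1}{29} \left(-3\right) = - \frac{3}{29} \approx -0.10345$)
$C{\left(m{\left(5,1 \right)} \right)} S = \frac{1}{5} \left(- \frac{3}{29}\right) = - \frac{3}{145}$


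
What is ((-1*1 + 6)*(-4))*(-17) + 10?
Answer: 350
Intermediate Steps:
((-1*1 + 6)*(-4))*(-17) + 10 = ((-1 + 6)*(-4))*(-17) + 10 = (5*(-4))*(-17) + 10 = -20*(-17) + 10 = 340 + 10 = 350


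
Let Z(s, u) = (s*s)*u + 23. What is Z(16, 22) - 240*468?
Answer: -106665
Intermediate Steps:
Z(s, u) = 23 + u*s² (Z(s, u) = s²*u + 23 = u*s² + 23 = 23 + u*s²)
Z(16, 22) - 240*468 = (23 + 22*16²) - 240*468 = (23 + 22*256) - 112320 = (23 + 5632) - 112320 = 5655 - 112320 = -106665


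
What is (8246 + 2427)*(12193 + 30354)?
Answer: 454104131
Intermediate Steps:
(8246 + 2427)*(12193 + 30354) = 10673*42547 = 454104131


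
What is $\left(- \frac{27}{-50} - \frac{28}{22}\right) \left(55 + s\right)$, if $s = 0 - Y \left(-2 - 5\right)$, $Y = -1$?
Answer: $- \frac{9672}{275} \approx -35.171$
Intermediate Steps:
$s = -7$ ($s = 0 - - (-2 - 5) = 0 - \left(-1\right) \left(-7\right) = 0 - 7 = -7$)
$\left(- \frac{27}{-50} - \frac{28}{22}\right) \left(55 + s\right) = \left(- \frac{27}{-50} - \frac{28}{22}\right) \left(55 - 7\right) = \left(\left(-27\right) \left(- \frac{1}{50}\right) - \frac{14}{11}\right) 48 = \left(\frac{27}{50} - \frac{14}{11}\right) 48 = \left(- \frac{403}{550}\right) 48 = - \frac{9672}{275}$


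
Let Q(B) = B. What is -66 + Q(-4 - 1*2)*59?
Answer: -420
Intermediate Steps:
-66 + Q(-4 - 1*2)*59 = -66 + (-4 - 1*2)*59 = -66 + (-4 - 2)*59 = -66 - 6*59 = -66 - 354 = -420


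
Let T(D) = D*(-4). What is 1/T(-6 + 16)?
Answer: -1/40 ≈ -0.025000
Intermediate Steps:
T(D) = -4*D
1/T(-6 + 16) = 1/(-4*(-6 + 16)) = 1/(-4*10) = 1/(-40) = -1/40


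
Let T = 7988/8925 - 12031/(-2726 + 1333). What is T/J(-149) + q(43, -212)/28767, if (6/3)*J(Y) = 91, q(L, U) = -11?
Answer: 108024790787/516600422975 ≈ 0.20911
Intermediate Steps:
J(Y) = 91/2 (J(Y) = (1/2)*91 = 91/2)
T = 16929137/1776075 (T = 7988*(1/8925) - 12031/(-1393) = 7988/8925 - 12031*(-1/1393) = 7988/8925 + 12031/1393 = 16929137/1776075 ≈ 9.5318)
T/J(-149) + q(43, -212)/28767 = 16929137/(1776075*(91/2)) - 11/28767 = (16929137/1776075)*(2/91) - 11*1/28767 = 33858274/161622825 - 11/28767 = 108024790787/516600422975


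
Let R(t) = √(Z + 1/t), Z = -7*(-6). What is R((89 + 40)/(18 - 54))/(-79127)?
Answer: -√77142/3402461 ≈ -8.1630e-5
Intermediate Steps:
Z = 42
R(t) = √(42 + 1/t)
R((89 + 40)/(18 - 54))/(-79127) = √(42 + 1/((89 + 40)/(18 - 54)))/(-79127) = √(42 + 1/(129/(-36)))*(-1/79127) = √(42 + 1/(129*(-1/36)))*(-1/79127) = √(42 + 1/(-43/12))*(-1/79127) = √(42 - 12/43)*(-1/79127) = √(1794/43)*(-1/79127) = (√77142/43)*(-1/79127) = -√77142/3402461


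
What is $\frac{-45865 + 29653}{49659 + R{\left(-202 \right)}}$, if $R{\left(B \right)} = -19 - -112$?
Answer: $- \frac{1351}{4146} \approx -0.32586$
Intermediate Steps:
$R{\left(B \right)} = 93$ ($R{\left(B \right)} = -19 + 112 = 93$)
$\frac{-45865 + 29653}{49659 + R{\left(-202 \right)}} = \frac{-45865 + 29653}{49659 + 93} = - \frac{16212}{49752} = \left(-16212\right) \frac{1}{49752} = - \frac{1351}{4146}$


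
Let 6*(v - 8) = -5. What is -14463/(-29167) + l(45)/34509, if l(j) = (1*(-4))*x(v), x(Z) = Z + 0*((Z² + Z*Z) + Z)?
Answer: 1494802639/3019572009 ≈ 0.49504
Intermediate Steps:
v = 43/6 (v = 8 + (⅙)*(-5) = 8 - ⅚ = 43/6 ≈ 7.1667)
x(Z) = Z (x(Z) = Z + 0*((Z² + Z²) + Z) = Z + 0*(2*Z² + Z) = Z + 0*(Z + 2*Z²) = Z + 0 = Z)
l(j) = -86/3 (l(j) = (1*(-4))*(43/6) = -4*43/6 = -86/3)
-14463/(-29167) + l(45)/34509 = -14463/(-29167) - 86/3/34509 = -14463*(-1/29167) - 86/3*1/34509 = 14463/29167 - 86/103527 = 1494802639/3019572009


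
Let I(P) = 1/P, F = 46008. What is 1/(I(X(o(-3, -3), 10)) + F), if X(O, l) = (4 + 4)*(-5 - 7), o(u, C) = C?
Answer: 96/4416767 ≈ 2.1735e-5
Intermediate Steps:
X(O, l) = -96 (X(O, l) = 8*(-12) = -96)
1/(I(X(o(-3, -3), 10)) + F) = 1/(1/(-96) + 46008) = 1/(-1/96 + 46008) = 1/(4416767/96) = 96/4416767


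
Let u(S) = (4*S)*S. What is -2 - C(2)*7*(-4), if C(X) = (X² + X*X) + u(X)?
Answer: 670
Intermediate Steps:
u(S) = 4*S²
C(X) = 6*X² (C(X) = (X² + X*X) + 4*X² = (X² + X²) + 4*X² = 2*X² + 4*X² = 6*X²)
-2 - C(2)*7*(-4) = -2 - (6*2²)*7*(-4) = -2 - (6*4)*7*(-4) = -2 - 24*7*(-4) = -2 - 168*(-4) = -2 - 1*(-672) = -2 + 672 = 670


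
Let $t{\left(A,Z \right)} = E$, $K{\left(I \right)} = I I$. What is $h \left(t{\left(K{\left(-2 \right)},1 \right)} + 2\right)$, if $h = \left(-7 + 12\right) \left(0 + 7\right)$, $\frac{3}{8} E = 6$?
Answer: $630$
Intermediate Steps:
$E = 16$ ($E = \frac{8}{3} \cdot 6 = 16$)
$K{\left(I \right)} = I^{2}$
$t{\left(A,Z \right)} = 16$
$h = 35$ ($h = 5 \cdot 7 = 35$)
$h \left(t{\left(K{\left(-2 \right)},1 \right)} + 2\right) = 35 \left(16 + 2\right) = 35 \cdot 18 = 630$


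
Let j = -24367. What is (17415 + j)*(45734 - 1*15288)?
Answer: -211660592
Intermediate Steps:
(17415 + j)*(45734 - 1*15288) = (17415 - 24367)*(45734 - 1*15288) = -6952*(45734 - 15288) = -6952*30446 = -211660592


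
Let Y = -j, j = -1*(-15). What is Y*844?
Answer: -12660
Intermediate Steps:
j = 15
Y = -15 (Y = -1*15 = -15)
Y*844 = -15*844 = -12660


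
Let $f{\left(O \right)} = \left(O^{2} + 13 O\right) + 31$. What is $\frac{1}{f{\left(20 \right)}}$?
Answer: $\frac{1}{691} \approx 0.0014472$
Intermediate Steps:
$f{\left(O \right)} = 31 + O^{2} + 13 O$
$\frac{1}{f{\left(20 \right)}} = \frac{1}{31 + 20^{2} + 13 \cdot 20} = \frac{1}{31 + 400 + 260} = \frac{1}{691}$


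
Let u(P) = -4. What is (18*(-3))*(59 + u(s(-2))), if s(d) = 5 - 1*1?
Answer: -2970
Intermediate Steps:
s(d) = 4 (s(d) = 5 - 1 = 4)
(18*(-3))*(59 + u(s(-2))) = (18*(-3))*(59 - 4) = -54*55 = -2970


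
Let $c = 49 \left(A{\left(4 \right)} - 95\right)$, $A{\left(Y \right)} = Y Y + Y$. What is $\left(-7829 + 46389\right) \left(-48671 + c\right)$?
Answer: $-2018461760$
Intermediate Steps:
$A{\left(Y \right)} = Y + Y^{2}$ ($A{\left(Y \right)} = Y^{2} + Y = Y + Y^{2}$)
$c = -3675$ ($c = 49 \left(4 \left(1 + 4\right) - 95\right) = 49 \left(4 \cdot 5 - 95\right) = 49 \left(20 - 95\right) = 49 \left(-75\right) = -3675$)
$\left(-7829 + 46389\right) \left(-48671 + c\right) = \left(-7829 + 46389\right) \left(-48671 - 3675\right) = 38560 \left(-52346\right) = -2018461760$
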